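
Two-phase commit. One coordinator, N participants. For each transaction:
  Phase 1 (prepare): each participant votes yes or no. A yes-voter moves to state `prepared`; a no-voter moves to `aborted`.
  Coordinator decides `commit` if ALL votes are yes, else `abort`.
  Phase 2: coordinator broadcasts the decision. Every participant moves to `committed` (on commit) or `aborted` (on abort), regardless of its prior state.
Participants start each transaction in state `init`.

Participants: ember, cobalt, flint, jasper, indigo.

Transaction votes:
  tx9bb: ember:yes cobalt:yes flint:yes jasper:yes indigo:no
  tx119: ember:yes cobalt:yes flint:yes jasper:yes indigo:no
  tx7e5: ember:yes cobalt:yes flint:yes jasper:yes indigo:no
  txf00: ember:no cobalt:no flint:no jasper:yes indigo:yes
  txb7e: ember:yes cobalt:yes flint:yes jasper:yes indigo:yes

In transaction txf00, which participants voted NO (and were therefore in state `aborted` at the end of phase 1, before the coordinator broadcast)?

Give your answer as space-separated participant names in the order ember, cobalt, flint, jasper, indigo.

Answer: ember cobalt flint

Derivation:
Txn txf00 phase 1: ember no -> aborted; cobalt no -> aborted; flint no -> aborted; jasper yes -> prepared; indigo yes -> prepared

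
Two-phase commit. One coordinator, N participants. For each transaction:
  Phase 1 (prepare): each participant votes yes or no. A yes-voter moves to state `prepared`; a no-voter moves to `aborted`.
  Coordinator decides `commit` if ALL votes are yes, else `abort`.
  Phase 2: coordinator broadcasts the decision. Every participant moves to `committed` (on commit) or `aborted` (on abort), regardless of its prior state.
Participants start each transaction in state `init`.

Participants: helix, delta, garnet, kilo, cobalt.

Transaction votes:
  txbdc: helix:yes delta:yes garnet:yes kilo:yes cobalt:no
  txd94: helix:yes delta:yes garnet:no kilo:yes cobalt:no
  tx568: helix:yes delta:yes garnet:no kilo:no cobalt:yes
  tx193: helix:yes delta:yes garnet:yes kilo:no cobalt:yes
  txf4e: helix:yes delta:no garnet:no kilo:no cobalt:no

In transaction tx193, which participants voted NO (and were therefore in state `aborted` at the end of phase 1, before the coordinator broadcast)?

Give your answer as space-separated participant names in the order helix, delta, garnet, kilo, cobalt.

Answer: kilo

Derivation:
Txn tx193 phase 1: helix yes -> prepared; delta yes -> prepared; garnet yes -> prepared; kilo no -> aborted; cobalt yes -> prepared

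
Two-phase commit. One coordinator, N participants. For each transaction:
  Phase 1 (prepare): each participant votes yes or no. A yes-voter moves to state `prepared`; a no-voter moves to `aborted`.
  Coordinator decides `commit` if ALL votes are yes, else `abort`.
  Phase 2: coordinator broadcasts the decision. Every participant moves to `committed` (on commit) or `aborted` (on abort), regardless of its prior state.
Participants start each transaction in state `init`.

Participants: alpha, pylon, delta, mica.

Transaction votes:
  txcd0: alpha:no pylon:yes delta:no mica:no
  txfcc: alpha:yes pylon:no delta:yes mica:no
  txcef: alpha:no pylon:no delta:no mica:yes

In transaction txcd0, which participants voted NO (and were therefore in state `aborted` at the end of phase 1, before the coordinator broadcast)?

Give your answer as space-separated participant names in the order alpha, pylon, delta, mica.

Answer: alpha delta mica

Derivation:
Txn txcd0 phase 1: alpha no -> aborted; pylon yes -> prepared; delta no -> aborted; mica no -> aborted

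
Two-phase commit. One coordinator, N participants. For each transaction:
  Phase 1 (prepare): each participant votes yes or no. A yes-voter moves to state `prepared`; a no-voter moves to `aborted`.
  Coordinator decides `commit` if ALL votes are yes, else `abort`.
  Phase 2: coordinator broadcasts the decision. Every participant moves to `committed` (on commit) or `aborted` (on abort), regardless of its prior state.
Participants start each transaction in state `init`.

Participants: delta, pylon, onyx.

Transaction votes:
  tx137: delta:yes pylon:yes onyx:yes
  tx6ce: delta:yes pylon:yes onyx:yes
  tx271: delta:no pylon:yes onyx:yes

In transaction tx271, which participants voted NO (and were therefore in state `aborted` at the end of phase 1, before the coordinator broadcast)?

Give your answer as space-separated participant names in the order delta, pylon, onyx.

Answer: delta

Derivation:
Txn tx271 phase 1: delta no -> aborted; pylon yes -> prepared; onyx yes -> prepared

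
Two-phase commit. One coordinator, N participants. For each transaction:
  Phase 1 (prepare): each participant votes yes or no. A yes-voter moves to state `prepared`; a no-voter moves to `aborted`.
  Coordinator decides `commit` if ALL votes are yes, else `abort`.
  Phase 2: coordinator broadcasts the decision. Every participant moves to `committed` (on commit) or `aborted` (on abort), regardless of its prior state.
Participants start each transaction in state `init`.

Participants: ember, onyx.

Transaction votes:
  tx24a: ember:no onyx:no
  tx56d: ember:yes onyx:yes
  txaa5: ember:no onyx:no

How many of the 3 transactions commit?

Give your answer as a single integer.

Answer: 1

Derivation:
tx24a: no from ember, onyx -> abort (commits=0)
tx56d: all yes -> commit (commits=1)
txaa5: no from ember, onyx -> abort (commits=1)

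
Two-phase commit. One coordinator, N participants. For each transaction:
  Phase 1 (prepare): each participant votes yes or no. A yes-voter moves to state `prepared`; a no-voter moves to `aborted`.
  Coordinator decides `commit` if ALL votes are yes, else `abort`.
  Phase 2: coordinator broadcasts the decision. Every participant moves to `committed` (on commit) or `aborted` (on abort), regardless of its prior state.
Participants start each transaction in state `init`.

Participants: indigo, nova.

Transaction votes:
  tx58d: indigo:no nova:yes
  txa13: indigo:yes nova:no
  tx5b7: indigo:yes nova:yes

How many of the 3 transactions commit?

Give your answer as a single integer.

Answer: 1

Derivation:
tx58d: no from indigo -> abort (commits=0)
txa13: no from nova -> abort (commits=0)
tx5b7: all yes -> commit (commits=1)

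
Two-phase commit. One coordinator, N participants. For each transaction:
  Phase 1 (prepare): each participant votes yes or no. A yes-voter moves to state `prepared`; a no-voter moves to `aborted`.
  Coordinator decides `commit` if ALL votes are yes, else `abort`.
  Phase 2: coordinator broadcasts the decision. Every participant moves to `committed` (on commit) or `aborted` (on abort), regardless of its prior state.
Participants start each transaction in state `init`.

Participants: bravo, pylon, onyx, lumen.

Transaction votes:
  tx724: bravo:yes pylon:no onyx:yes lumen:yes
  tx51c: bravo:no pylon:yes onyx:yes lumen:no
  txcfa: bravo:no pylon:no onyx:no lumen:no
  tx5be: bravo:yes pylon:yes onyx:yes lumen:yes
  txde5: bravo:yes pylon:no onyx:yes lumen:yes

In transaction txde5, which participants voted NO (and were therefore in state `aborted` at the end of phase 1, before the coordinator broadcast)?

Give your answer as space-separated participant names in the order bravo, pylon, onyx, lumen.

Answer: pylon

Derivation:
Txn txde5 phase 1: bravo yes -> prepared; pylon no -> aborted; onyx yes -> prepared; lumen yes -> prepared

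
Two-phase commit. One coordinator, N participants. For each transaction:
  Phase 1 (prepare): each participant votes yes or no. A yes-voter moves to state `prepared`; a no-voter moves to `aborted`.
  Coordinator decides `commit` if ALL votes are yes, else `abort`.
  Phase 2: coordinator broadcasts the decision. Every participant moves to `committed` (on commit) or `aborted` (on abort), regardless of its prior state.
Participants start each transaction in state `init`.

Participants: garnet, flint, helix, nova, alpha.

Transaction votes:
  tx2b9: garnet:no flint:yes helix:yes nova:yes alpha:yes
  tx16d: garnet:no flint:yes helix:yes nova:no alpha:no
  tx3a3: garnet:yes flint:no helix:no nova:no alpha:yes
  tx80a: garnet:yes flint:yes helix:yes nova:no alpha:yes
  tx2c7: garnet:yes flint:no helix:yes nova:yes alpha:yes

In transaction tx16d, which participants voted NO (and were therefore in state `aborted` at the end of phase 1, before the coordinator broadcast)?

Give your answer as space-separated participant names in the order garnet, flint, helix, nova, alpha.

Txn tx16d phase 1: garnet no -> aborted; flint yes -> prepared; helix yes -> prepared; nova no -> aborted; alpha no -> aborted

Answer: garnet nova alpha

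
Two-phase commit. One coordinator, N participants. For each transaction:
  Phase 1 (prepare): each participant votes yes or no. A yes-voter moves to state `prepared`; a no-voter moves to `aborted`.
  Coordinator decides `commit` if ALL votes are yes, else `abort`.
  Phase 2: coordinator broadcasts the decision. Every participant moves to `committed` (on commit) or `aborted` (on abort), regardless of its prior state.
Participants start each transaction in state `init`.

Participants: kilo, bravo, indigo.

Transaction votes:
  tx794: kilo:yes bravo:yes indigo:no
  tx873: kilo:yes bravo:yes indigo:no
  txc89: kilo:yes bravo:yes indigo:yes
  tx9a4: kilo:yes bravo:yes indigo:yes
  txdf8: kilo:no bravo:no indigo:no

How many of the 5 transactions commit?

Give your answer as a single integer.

tx794: no from indigo -> abort (commits=0)
tx873: no from indigo -> abort (commits=0)
txc89: all yes -> commit (commits=1)
tx9a4: all yes -> commit (commits=2)
txdf8: no from kilo, bravo, indigo -> abort (commits=2)

Answer: 2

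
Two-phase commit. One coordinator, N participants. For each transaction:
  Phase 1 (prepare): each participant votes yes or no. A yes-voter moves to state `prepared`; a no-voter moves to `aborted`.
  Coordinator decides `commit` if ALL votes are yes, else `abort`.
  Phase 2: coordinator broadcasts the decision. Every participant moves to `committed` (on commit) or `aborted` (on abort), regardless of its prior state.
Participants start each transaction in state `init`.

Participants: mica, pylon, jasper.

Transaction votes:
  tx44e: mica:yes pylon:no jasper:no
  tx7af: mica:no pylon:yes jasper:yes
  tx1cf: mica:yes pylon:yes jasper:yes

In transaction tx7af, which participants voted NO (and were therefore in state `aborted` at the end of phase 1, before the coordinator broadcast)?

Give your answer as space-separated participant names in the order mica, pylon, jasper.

Txn tx7af phase 1: mica no -> aborted; pylon yes -> prepared; jasper yes -> prepared

Answer: mica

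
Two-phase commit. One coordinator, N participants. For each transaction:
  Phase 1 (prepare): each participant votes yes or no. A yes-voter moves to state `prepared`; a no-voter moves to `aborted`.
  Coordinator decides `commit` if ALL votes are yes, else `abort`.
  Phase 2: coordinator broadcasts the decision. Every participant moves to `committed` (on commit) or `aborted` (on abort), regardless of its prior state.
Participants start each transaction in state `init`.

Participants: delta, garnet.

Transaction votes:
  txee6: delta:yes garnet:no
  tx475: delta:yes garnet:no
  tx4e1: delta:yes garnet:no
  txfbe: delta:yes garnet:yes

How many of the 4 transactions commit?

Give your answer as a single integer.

Answer: 1

Derivation:
txee6: no from garnet -> abort (commits=0)
tx475: no from garnet -> abort (commits=0)
tx4e1: no from garnet -> abort (commits=0)
txfbe: all yes -> commit (commits=1)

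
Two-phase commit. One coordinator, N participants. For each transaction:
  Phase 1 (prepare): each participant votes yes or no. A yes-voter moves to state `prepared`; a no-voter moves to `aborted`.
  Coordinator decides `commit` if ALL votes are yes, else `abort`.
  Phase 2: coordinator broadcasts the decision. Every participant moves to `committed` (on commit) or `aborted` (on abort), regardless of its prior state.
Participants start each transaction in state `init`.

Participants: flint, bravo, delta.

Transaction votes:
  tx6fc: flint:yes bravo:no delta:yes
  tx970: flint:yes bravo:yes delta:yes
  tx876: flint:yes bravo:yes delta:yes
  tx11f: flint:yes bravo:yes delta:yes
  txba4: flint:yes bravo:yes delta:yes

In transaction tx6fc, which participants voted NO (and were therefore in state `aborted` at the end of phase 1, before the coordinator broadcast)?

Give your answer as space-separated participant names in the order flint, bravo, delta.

Answer: bravo

Derivation:
Txn tx6fc phase 1: flint yes -> prepared; bravo no -> aborted; delta yes -> prepared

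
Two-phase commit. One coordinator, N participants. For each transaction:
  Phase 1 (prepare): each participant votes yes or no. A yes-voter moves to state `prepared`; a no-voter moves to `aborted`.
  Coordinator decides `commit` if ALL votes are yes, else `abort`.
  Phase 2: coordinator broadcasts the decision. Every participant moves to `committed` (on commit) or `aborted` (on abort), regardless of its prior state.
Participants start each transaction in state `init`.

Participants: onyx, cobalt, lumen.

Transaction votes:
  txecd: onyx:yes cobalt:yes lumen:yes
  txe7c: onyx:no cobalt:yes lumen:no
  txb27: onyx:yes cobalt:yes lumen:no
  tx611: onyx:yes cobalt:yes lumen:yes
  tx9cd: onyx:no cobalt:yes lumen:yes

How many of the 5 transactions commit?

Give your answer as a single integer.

Answer: 2

Derivation:
txecd: all yes -> commit (commits=1)
txe7c: no from onyx, lumen -> abort (commits=1)
txb27: no from lumen -> abort (commits=1)
tx611: all yes -> commit (commits=2)
tx9cd: no from onyx -> abort (commits=2)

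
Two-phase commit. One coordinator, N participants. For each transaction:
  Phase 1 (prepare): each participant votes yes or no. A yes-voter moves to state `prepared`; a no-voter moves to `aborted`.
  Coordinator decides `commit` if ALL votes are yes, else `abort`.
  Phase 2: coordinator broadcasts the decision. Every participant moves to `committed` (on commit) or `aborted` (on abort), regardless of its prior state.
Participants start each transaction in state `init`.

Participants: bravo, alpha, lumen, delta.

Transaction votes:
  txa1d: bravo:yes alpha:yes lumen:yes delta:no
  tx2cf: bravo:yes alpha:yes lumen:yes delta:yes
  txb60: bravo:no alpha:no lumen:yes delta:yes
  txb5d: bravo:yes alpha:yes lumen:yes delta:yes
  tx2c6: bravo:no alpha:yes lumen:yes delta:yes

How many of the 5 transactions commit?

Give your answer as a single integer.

txa1d: no from delta -> abort (commits=0)
tx2cf: all yes -> commit (commits=1)
txb60: no from bravo, alpha -> abort (commits=1)
txb5d: all yes -> commit (commits=2)
tx2c6: no from bravo -> abort (commits=2)

Answer: 2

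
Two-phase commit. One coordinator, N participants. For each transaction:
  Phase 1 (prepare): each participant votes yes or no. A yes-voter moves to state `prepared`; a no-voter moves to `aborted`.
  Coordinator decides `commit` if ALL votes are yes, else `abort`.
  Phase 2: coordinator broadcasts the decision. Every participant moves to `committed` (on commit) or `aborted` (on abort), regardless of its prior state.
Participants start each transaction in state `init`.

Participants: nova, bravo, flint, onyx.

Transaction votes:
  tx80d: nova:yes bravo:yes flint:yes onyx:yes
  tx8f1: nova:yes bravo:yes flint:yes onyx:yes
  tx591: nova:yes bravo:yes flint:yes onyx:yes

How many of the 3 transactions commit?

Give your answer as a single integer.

Answer: 3

Derivation:
tx80d: all yes -> commit (commits=1)
tx8f1: all yes -> commit (commits=2)
tx591: all yes -> commit (commits=3)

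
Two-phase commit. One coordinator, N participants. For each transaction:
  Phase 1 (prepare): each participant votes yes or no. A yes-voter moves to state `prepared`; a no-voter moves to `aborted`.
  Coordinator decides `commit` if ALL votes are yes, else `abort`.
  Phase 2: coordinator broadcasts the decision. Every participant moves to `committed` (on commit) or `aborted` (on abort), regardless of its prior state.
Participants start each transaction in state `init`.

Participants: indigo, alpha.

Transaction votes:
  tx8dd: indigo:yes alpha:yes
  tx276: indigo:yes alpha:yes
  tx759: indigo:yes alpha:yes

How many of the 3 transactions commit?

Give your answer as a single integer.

tx8dd: all yes -> commit (commits=1)
tx276: all yes -> commit (commits=2)
tx759: all yes -> commit (commits=3)

Answer: 3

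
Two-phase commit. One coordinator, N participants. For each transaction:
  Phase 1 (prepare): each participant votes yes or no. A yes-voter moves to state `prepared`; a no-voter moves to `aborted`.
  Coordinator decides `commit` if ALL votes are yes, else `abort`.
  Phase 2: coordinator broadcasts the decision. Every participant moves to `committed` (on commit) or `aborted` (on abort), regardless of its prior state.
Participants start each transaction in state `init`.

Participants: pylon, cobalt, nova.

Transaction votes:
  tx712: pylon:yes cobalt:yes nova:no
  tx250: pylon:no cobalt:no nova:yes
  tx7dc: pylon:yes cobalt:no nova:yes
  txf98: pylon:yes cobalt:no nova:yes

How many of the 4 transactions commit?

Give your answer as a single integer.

tx712: no from nova -> abort (commits=0)
tx250: no from pylon, cobalt -> abort (commits=0)
tx7dc: no from cobalt -> abort (commits=0)
txf98: no from cobalt -> abort (commits=0)

Answer: 0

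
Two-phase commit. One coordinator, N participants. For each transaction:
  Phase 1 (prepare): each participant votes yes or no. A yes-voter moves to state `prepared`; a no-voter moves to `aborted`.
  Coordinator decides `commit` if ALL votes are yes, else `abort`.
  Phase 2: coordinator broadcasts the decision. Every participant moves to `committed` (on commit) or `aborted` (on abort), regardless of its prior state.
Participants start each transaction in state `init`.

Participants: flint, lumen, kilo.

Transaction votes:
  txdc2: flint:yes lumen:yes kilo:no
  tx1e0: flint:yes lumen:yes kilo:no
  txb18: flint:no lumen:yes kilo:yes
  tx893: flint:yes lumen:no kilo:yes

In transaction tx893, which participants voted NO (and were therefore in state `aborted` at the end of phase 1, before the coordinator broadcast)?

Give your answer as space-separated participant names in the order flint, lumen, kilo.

Txn tx893 phase 1: flint yes -> prepared; lumen no -> aborted; kilo yes -> prepared

Answer: lumen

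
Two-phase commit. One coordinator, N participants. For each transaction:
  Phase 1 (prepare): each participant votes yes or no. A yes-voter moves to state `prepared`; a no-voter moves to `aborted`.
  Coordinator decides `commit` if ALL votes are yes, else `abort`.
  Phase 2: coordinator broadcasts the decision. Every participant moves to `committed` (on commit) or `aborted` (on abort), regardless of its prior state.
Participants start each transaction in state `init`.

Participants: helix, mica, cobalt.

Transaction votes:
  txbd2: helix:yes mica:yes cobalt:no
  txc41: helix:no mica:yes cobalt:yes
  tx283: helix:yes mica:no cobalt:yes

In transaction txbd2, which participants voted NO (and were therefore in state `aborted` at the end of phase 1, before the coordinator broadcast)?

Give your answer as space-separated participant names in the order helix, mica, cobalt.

Answer: cobalt

Derivation:
Txn txbd2 phase 1: helix yes -> prepared; mica yes -> prepared; cobalt no -> aborted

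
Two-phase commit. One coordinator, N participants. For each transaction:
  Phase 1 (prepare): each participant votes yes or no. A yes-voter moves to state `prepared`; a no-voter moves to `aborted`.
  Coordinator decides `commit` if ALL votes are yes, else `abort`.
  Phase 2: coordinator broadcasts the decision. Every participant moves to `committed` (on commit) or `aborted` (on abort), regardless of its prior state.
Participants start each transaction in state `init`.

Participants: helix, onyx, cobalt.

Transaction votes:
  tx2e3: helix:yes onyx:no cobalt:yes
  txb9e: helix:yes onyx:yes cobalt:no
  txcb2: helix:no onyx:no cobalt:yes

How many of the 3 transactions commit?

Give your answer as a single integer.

Answer: 0

Derivation:
tx2e3: no from onyx -> abort (commits=0)
txb9e: no from cobalt -> abort (commits=0)
txcb2: no from helix, onyx -> abort (commits=0)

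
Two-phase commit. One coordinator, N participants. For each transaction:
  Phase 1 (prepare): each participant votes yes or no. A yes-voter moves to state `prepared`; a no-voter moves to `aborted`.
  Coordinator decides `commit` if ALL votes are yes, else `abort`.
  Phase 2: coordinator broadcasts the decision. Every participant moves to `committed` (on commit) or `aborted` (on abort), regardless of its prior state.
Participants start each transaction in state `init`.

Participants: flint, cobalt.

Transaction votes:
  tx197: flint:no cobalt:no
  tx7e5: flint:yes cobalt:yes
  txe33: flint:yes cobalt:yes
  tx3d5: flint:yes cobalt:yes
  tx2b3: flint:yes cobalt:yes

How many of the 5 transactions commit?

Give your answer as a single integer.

tx197: no from flint, cobalt -> abort (commits=0)
tx7e5: all yes -> commit (commits=1)
txe33: all yes -> commit (commits=2)
tx3d5: all yes -> commit (commits=3)
tx2b3: all yes -> commit (commits=4)

Answer: 4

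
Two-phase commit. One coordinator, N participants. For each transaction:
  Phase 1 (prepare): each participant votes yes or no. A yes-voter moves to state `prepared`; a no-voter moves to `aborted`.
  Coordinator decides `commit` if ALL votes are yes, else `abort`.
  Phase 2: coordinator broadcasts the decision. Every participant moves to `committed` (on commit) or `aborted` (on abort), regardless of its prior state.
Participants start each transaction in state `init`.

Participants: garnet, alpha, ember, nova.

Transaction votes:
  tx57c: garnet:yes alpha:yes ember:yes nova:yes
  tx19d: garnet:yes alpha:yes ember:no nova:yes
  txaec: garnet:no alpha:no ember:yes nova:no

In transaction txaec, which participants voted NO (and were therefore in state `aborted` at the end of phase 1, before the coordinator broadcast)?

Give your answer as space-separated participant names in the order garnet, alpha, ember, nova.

Txn txaec phase 1: garnet no -> aborted; alpha no -> aborted; ember yes -> prepared; nova no -> aborted

Answer: garnet alpha nova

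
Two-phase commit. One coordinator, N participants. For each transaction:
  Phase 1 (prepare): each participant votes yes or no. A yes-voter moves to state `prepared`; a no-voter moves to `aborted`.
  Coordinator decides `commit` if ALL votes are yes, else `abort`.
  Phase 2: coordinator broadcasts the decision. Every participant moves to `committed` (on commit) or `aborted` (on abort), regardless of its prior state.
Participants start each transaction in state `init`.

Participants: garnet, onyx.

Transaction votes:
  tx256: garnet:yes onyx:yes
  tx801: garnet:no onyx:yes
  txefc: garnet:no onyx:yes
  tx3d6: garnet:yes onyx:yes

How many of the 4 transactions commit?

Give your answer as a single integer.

Answer: 2

Derivation:
tx256: all yes -> commit (commits=1)
tx801: no from garnet -> abort (commits=1)
txefc: no from garnet -> abort (commits=1)
tx3d6: all yes -> commit (commits=2)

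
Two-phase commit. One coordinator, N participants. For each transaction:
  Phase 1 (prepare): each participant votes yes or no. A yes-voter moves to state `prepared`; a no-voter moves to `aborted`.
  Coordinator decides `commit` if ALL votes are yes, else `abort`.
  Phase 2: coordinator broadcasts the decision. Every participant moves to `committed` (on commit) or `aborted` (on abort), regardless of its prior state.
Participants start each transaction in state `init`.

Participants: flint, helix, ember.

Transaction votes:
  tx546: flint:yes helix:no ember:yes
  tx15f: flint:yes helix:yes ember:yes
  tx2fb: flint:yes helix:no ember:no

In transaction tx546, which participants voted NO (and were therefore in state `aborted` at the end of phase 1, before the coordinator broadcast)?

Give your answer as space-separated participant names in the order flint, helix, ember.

Answer: helix

Derivation:
Txn tx546 phase 1: flint yes -> prepared; helix no -> aborted; ember yes -> prepared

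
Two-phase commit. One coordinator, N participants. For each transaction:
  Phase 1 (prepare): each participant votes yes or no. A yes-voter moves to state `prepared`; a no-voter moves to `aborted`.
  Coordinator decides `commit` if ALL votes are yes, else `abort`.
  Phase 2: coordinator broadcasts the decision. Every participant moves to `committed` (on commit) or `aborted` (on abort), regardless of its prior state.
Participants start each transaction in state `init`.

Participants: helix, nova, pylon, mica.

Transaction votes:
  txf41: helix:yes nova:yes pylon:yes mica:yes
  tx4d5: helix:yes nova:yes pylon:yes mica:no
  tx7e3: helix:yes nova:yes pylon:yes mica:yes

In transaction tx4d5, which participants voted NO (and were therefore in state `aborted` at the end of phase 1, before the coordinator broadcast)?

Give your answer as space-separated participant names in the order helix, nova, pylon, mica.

Answer: mica

Derivation:
Txn tx4d5 phase 1: helix yes -> prepared; nova yes -> prepared; pylon yes -> prepared; mica no -> aborted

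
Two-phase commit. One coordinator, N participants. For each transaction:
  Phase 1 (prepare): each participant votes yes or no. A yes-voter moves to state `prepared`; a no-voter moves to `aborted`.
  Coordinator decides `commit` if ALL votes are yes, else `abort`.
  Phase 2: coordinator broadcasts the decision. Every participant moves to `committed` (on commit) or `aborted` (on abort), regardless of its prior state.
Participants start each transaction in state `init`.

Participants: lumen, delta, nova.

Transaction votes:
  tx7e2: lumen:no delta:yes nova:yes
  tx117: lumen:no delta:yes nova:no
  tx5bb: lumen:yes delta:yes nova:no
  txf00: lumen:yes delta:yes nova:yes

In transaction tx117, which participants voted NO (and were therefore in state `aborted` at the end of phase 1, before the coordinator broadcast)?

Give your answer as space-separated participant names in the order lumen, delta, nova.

Txn tx117 phase 1: lumen no -> aborted; delta yes -> prepared; nova no -> aborted

Answer: lumen nova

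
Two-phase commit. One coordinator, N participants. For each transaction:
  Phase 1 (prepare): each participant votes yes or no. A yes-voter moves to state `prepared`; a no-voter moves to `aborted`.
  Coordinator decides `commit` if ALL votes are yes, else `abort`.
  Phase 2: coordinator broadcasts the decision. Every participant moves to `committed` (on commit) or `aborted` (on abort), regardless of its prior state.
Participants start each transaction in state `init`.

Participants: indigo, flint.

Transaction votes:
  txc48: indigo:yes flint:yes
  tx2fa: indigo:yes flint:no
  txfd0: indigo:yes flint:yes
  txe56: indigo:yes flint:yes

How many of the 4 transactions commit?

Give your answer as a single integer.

txc48: all yes -> commit (commits=1)
tx2fa: no from flint -> abort (commits=1)
txfd0: all yes -> commit (commits=2)
txe56: all yes -> commit (commits=3)

Answer: 3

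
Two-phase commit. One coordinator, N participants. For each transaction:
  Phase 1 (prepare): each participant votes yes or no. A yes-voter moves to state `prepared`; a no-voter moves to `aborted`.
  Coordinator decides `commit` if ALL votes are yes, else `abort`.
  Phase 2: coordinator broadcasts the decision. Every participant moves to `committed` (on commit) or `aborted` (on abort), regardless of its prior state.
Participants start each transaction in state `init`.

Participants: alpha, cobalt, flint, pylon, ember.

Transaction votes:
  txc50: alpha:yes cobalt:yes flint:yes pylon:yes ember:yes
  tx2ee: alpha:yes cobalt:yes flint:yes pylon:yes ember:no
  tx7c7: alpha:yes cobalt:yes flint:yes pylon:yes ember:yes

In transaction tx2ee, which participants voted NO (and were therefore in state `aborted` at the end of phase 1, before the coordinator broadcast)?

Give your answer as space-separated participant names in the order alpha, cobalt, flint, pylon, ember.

Txn tx2ee phase 1: alpha yes -> prepared; cobalt yes -> prepared; flint yes -> prepared; pylon yes -> prepared; ember no -> aborted

Answer: ember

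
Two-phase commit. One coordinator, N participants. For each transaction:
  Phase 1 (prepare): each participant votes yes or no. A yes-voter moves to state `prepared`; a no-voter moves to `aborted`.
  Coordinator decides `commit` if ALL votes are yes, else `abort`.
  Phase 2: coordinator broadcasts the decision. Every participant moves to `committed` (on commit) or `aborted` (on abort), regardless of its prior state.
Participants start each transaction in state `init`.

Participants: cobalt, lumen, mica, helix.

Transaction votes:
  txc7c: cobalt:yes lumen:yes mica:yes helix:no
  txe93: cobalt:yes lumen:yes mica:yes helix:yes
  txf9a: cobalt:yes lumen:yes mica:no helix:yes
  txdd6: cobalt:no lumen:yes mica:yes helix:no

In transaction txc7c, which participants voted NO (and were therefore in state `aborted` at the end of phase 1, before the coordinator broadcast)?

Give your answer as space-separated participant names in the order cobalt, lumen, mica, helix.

Answer: helix

Derivation:
Txn txc7c phase 1: cobalt yes -> prepared; lumen yes -> prepared; mica yes -> prepared; helix no -> aborted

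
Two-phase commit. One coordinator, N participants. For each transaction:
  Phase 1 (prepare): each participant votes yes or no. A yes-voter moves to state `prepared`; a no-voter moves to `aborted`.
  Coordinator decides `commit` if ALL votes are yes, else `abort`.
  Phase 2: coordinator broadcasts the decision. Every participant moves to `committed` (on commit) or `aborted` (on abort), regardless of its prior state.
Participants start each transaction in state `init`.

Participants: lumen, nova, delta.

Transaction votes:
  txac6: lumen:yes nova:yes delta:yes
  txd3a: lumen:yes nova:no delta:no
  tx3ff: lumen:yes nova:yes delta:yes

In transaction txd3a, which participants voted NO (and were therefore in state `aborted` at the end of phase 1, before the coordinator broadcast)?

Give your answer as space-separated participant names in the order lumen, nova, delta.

Txn txd3a phase 1: lumen yes -> prepared; nova no -> aborted; delta no -> aborted

Answer: nova delta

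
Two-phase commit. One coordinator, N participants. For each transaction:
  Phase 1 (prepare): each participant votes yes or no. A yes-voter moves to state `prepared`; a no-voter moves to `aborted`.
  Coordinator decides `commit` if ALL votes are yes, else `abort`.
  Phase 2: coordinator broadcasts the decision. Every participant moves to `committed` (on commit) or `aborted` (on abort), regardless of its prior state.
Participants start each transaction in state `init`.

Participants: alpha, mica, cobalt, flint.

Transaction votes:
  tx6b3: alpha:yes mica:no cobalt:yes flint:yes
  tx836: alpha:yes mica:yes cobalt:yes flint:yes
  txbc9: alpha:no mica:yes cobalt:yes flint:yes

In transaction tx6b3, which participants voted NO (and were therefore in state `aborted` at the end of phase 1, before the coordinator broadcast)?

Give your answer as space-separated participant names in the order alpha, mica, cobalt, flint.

Answer: mica

Derivation:
Txn tx6b3 phase 1: alpha yes -> prepared; mica no -> aborted; cobalt yes -> prepared; flint yes -> prepared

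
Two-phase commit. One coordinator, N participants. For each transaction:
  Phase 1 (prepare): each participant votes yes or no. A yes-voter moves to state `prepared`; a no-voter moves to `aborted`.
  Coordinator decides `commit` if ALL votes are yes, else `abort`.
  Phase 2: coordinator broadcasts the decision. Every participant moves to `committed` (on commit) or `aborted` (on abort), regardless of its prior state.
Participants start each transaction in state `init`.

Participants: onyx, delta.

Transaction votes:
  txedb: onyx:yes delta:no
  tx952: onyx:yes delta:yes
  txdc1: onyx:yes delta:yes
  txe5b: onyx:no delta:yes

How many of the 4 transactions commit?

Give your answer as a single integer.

Answer: 2

Derivation:
txedb: no from delta -> abort (commits=0)
tx952: all yes -> commit (commits=1)
txdc1: all yes -> commit (commits=2)
txe5b: no from onyx -> abort (commits=2)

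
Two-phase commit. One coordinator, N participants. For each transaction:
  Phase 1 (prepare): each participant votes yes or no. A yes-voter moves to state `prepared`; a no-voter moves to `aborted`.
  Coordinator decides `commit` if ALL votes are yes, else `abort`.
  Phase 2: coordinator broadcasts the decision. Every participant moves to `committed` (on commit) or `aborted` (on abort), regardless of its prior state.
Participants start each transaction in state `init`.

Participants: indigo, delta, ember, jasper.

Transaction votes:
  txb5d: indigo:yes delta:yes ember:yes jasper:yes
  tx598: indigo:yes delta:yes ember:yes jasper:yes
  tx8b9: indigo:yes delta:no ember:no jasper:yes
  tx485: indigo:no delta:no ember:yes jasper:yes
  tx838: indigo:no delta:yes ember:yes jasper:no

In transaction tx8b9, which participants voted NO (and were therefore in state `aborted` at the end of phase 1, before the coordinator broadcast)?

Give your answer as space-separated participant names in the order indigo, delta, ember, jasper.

Txn tx8b9 phase 1: indigo yes -> prepared; delta no -> aborted; ember no -> aborted; jasper yes -> prepared

Answer: delta ember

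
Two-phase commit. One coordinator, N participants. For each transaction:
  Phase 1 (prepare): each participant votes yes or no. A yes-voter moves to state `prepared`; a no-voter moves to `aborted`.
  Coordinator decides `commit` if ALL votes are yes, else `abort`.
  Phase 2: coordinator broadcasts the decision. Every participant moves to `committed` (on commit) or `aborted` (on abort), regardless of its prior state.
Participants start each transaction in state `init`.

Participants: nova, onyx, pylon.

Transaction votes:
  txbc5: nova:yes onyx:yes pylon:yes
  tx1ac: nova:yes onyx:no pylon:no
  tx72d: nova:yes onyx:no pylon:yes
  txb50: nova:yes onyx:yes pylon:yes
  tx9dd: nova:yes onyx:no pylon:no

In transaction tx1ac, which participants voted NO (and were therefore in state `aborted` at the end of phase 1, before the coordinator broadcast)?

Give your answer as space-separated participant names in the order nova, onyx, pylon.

Txn tx1ac phase 1: nova yes -> prepared; onyx no -> aborted; pylon no -> aborted

Answer: onyx pylon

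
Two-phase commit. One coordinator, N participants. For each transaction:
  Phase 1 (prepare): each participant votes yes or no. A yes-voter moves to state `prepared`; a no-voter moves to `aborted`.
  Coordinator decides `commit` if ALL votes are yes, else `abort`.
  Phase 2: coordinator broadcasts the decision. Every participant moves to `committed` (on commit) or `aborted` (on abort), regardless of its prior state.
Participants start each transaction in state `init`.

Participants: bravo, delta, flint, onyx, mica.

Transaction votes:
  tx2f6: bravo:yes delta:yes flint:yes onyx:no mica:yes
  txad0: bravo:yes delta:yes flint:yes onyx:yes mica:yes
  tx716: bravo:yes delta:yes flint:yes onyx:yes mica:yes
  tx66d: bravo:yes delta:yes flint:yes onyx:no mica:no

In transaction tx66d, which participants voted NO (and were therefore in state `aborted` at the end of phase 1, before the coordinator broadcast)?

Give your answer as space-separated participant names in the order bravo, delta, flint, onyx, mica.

Txn tx66d phase 1: bravo yes -> prepared; delta yes -> prepared; flint yes -> prepared; onyx no -> aborted; mica no -> aborted

Answer: onyx mica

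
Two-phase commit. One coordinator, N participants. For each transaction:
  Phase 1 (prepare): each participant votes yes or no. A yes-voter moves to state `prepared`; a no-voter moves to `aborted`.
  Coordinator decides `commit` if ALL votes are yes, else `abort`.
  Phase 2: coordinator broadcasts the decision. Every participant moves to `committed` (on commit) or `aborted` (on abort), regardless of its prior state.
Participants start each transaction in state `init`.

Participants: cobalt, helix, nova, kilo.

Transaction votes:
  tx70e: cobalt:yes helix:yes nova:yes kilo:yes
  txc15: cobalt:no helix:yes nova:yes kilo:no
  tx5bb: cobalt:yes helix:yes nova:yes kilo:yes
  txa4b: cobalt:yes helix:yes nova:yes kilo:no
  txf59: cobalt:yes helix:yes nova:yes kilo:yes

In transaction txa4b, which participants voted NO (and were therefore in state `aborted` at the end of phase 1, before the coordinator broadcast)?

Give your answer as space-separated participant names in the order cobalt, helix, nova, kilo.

Answer: kilo

Derivation:
Txn txa4b phase 1: cobalt yes -> prepared; helix yes -> prepared; nova yes -> prepared; kilo no -> aborted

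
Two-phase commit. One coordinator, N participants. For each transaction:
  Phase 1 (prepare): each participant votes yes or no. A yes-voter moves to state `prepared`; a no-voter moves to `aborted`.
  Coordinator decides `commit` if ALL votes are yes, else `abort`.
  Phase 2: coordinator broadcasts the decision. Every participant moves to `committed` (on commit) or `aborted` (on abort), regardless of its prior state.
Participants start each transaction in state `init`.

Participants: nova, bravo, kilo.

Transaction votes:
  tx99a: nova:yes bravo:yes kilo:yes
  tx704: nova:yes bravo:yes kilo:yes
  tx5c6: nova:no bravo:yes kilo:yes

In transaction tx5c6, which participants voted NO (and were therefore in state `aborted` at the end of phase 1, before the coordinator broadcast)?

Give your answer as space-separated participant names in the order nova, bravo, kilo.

Txn tx5c6 phase 1: nova no -> aborted; bravo yes -> prepared; kilo yes -> prepared

Answer: nova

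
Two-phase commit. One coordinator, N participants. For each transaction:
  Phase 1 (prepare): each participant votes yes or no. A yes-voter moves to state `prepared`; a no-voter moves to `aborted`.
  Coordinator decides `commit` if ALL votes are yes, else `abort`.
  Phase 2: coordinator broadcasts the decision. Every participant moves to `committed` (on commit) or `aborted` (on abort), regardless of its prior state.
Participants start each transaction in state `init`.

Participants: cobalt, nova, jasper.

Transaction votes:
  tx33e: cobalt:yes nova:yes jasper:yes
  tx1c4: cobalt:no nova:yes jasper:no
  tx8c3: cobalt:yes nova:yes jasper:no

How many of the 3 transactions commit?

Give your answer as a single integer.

tx33e: all yes -> commit (commits=1)
tx1c4: no from cobalt, jasper -> abort (commits=1)
tx8c3: no from jasper -> abort (commits=1)

Answer: 1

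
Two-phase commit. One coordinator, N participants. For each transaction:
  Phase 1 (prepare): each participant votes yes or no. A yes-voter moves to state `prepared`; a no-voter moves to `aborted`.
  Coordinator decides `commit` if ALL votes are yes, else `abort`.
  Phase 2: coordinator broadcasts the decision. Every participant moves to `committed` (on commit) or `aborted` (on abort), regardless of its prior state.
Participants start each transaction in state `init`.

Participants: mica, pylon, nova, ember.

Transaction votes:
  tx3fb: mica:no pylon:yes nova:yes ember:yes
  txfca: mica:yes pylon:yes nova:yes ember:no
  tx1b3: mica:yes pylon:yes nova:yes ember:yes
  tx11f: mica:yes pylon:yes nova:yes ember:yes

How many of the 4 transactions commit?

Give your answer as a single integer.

Answer: 2

Derivation:
tx3fb: no from mica -> abort (commits=0)
txfca: no from ember -> abort (commits=0)
tx1b3: all yes -> commit (commits=1)
tx11f: all yes -> commit (commits=2)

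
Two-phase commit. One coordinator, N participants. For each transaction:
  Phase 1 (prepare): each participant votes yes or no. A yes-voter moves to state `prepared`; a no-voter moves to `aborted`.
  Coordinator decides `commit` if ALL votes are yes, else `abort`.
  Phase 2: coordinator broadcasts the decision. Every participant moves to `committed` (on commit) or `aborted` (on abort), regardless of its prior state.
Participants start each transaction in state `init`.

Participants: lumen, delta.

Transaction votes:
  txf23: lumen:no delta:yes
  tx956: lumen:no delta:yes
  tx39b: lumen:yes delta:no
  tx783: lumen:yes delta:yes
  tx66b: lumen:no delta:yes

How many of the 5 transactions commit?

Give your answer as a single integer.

txf23: no from lumen -> abort (commits=0)
tx956: no from lumen -> abort (commits=0)
tx39b: no from delta -> abort (commits=0)
tx783: all yes -> commit (commits=1)
tx66b: no from lumen -> abort (commits=1)

Answer: 1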